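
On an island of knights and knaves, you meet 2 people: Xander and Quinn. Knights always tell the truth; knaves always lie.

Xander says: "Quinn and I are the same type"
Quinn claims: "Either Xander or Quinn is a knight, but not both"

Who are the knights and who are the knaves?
Xander is a knave.
Quinn is a knight.

Verification:
- Xander (knave) says "Quinn and I are the same type" - this is FALSE (a lie) because Xander is a knave and Quinn is a knight.
- Quinn (knight) says "Either Xander or Quinn is a knight, but not both" - this is TRUE because Xander is a knave and Quinn is a knight.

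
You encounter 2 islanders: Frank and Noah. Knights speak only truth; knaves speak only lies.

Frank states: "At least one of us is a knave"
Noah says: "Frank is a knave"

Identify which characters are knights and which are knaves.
Frank is a knight.
Noah is a knave.

Verification:
- Frank (knight) says "At least one of us is a knave" - this is TRUE because Noah is a knave.
- Noah (knave) says "Frank is a knave" - this is FALSE (a lie) because Frank is a knight.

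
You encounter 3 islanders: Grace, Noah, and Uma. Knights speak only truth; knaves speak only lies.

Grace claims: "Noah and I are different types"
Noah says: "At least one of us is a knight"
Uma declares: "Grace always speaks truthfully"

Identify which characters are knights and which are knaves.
Grace is a knave.
Noah is a knave.
Uma is a knave.

Verification:
- Grace (knave) says "Noah and I are different types" - this is FALSE (a lie) because Grace is a knave and Noah is a knave.
- Noah (knave) says "At least one of us is a knight" - this is FALSE (a lie) because no one is a knight.
- Uma (knave) says "Grace always speaks truthfully" - this is FALSE (a lie) because Grace is a knave.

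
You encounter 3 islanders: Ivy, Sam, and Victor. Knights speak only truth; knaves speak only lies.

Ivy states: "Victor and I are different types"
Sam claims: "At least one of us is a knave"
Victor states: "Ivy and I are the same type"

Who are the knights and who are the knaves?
Ivy is a knight.
Sam is a knight.
Victor is a knave.

Verification:
- Ivy (knight) says "Victor and I are different types" - this is TRUE because Ivy is a knight and Victor is a knave.
- Sam (knight) says "At least one of us is a knave" - this is TRUE because Victor is a knave.
- Victor (knave) says "Ivy and I are the same type" - this is FALSE (a lie) because Victor is a knave and Ivy is a knight.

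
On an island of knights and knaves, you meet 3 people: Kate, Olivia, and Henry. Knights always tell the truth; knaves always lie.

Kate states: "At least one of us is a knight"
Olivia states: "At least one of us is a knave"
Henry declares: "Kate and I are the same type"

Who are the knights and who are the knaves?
Kate is a knight.
Olivia is a knight.
Henry is a knave.

Verification:
- Kate (knight) says "At least one of us is a knight" - this is TRUE because Kate and Olivia are knights.
- Olivia (knight) says "At least one of us is a knave" - this is TRUE because Henry is a knave.
- Henry (knave) says "Kate and I are the same type" - this is FALSE (a lie) because Henry is a knave and Kate is a knight.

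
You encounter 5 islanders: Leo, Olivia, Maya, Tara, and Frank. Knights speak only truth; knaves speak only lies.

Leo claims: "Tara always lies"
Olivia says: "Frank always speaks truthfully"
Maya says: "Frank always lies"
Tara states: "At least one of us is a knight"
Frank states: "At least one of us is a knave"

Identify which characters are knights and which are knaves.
Leo is a knave.
Olivia is a knight.
Maya is a knave.
Tara is a knight.
Frank is a knight.

Verification:
- Leo (knave) says "Tara always lies" - this is FALSE (a lie) because Tara is a knight.
- Olivia (knight) says "Frank always speaks truthfully" - this is TRUE because Frank is a knight.
- Maya (knave) says "Frank always lies" - this is FALSE (a lie) because Frank is a knight.
- Tara (knight) says "At least one of us is a knight" - this is TRUE because Olivia, Tara, and Frank are knights.
- Frank (knight) says "At least one of us is a knave" - this is TRUE because Leo and Maya are knaves.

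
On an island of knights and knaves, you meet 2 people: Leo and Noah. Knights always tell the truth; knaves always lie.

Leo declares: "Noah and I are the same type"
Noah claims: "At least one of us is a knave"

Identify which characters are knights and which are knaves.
Leo is a knave.
Noah is a knight.

Verification:
- Leo (knave) says "Noah and I are the same type" - this is FALSE (a lie) because Leo is a knave and Noah is a knight.
- Noah (knight) says "At least one of us is a knave" - this is TRUE because Leo is a knave.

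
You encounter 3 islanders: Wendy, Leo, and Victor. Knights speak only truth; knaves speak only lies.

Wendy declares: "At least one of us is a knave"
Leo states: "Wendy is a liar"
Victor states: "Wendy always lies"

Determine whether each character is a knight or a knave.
Wendy is a knight.
Leo is a knave.
Victor is a knave.

Verification:
- Wendy (knight) says "At least one of us is a knave" - this is TRUE because Leo and Victor are knaves.
- Leo (knave) says "Wendy is a liar" - this is FALSE (a lie) because Wendy is a knight.
- Victor (knave) says "Wendy always lies" - this is FALSE (a lie) because Wendy is a knight.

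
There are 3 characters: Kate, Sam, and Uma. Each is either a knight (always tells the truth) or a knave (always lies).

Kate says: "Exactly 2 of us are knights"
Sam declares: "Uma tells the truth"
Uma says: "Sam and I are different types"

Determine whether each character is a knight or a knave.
Kate is a knave.
Sam is a knave.
Uma is a knave.

Verification:
- Kate (knave) says "Exactly 2 of us are knights" - this is FALSE (a lie) because there are 0 knights.
- Sam (knave) says "Uma tells the truth" - this is FALSE (a lie) because Uma is a knave.
- Uma (knave) says "Sam and I are different types" - this is FALSE (a lie) because Uma is a knave and Sam is a knave.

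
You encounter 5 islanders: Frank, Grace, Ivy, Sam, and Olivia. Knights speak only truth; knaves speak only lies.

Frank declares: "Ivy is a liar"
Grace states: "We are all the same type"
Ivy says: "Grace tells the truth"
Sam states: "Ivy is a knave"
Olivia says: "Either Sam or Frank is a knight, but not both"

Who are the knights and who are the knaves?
Frank is a knight.
Grace is a knave.
Ivy is a knave.
Sam is a knight.
Olivia is a knave.

Verification:
- Frank (knight) says "Ivy is a liar" - this is TRUE because Ivy is a knave.
- Grace (knave) says "We are all the same type" - this is FALSE (a lie) because Frank and Sam are knights and Grace, Ivy, and Olivia are knaves.
- Ivy (knave) says "Grace tells the truth" - this is FALSE (a lie) because Grace is a knave.
- Sam (knight) says "Ivy is a knave" - this is TRUE because Ivy is a knave.
- Olivia (knave) says "Either Sam or Frank is a knight, but not both" - this is FALSE (a lie) because Sam is a knight and Frank is a knight.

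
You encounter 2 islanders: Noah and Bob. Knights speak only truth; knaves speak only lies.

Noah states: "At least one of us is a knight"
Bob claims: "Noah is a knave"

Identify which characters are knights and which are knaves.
Noah is a knight.
Bob is a knave.

Verification:
- Noah (knight) says "At least one of us is a knight" - this is TRUE because Noah is a knight.
- Bob (knave) says "Noah is a knave" - this is FALSE (a lie) because Noah is a knight.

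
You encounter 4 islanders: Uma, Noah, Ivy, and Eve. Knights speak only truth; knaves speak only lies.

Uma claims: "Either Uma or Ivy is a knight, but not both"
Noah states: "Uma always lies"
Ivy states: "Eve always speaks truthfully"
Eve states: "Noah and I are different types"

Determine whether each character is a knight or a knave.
Uma is a knight.
Noah is a knave.
Ivy is a knave.
Eve is a knave.

Verification:
- Uma (knight) says "Either Uma or Ivy is a knight, but not both" - this is TRUE because Uma is a knight and Ivy is a knave.
- Noah (knave) says "Uma always lies" - this is FALSE (a lie) because Uma is a knight.
- Ivy (knave) says "Eve always speaks truthfully" - this is FALSE (a lie) because Eve is a knave.
- Eve (knave) says "Noah and I are different types" - this is FALSE (a lie) because Eve is a knave and Noah is a knave.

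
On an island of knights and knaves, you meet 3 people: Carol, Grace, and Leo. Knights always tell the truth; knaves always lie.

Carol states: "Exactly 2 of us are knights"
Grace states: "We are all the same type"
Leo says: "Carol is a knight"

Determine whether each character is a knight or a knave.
Carol is a knight.
Grace is a knave.
Leo is a knight.

Verification:
- Carol (knight) says "Exactly 2 of us are knights" - this is TRUE because there are 2 knights.
- Grace (knave) says "We are all the same type" - this is FALSE (a lie) because Carol and Leo are knights and Grace is a knave.
- Leo (knight) says "Carol is a knight" - this is TRUE because Carol is a knight.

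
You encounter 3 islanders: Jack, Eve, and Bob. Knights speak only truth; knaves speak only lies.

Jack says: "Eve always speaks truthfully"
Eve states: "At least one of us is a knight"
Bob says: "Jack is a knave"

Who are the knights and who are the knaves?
Jack is a knight.
Eve is a knight.
Bob is a knave.

Verification:
- Jack (knight) says "Eve always speaks truthfully" - this is TRUE because Eve is a knight.
- Eve (knight) says "At least one of us is a knight" - this is TRUE because Jack and Eve are knights.
- Bob (knave) says "Jack is a knave" - this is FALSE (a lie) because Jack is a knight.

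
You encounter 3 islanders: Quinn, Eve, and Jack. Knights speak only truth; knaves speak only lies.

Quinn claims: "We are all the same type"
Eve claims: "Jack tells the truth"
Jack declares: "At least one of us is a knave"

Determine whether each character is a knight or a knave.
Quinn is a knave.
Eve is a knight.
Jack is a knight.

Verification:
- Quinn (knave) says "We are all the same type" - this is FALSE (a lie) because Eve and Jack are knights and Quinn is a knave.
- Eve (knight) says "Jack tells the truth" - this is TRUE because Jack is a knight.
- Jack (knight) says "At least one of us is a knave" - this is TRUE because Quinn is a knave.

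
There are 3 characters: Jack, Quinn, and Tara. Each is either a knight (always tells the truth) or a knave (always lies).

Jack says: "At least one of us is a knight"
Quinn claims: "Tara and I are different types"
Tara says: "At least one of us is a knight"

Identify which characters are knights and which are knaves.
Jack is a knave.
Quinn is a knave.
Tara is a knave.

Verification:
- Jack (knave) says "At least one of us is a knight" - this is FALSE (a lie) because no one is a knight.
- Quinn (knave) says "Tara and I are different types" - this is FALSE (a lie) because Quinn is a knave and Tara is a knave.
- Tara (knave) says "At least one of us is a knight" - this is FALSE (a lie) because no one is a knight.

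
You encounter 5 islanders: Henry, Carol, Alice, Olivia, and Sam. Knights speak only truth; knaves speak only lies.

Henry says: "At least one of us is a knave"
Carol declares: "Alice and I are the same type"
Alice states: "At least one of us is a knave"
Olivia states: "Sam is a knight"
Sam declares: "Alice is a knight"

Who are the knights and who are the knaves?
Henry is a knight.
Carol is a knave.
Alice is a knight.
Olivia is a knight.
Sam is a knight.

Verification:
- Henry (knight) says "At least one of us is a knave" - this is TRUE because Carol is a knave.
- Carol (knave) says "Alice and I are the same type" - this is FALSE (a lie) because Carol is a knave and Alice is a knight.
- Alice (knight) says "At least one of us is a knave" - this is TRUE because Carol is a knave.
- Olivia (knight) says "Sam is a knight" - this is TRUE because Sam is a knight.
- Sam (knight) says "Alice is a knight" - this is TRUE because Alice is a knight.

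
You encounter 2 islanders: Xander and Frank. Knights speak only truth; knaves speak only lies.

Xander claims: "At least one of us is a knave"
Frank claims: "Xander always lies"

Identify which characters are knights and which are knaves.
Xander is a knight.
Frank is a knave.

Verification:
- Xander (knight) says "At least one of us is a knave" - this is TRUE because Frank is a knave.
- Frank (knave) says "Xander always lies" - this is FALSE (a lie) because Xander is a knight.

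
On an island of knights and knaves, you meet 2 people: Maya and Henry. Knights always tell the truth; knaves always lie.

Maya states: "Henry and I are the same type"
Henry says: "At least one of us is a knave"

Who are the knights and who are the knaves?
Maya is a knave.
Henry is a knight.

Verification:
- Maya (knave) says "Henry and I are the same type" - this is FALSE (a lie) because Maya is a knave and Henry is a knight.
- Henry (knight) says "At least one of us is a knave" - this is TRUE because Maya is a knave.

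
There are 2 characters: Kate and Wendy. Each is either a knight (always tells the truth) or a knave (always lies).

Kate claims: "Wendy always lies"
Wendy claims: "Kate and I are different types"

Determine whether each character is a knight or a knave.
Kate is a knave.
Wendy is a knight.

Verification:
- Kate (knave) says "Wendy always lies" - this is FALSE (a lie) because Wendy is a knight.
- Wendy (knight) says "Kate and I are different types" - this is TRUE because Wendy is a knight and Kate is a knave.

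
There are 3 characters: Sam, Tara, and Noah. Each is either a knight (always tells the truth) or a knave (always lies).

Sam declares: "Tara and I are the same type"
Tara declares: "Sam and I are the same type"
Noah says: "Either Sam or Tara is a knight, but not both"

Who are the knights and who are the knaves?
Sam is a knight.
Tara is a knight.
Noah is a knave.

Verification:
- Sam (knight) says "Tara and I are the same type" - this is TRUE because Sam is a knight and Tara is a knight.
- Tara (knight) says "Sam and I are the same type" - this is TRUE because Tara is a knight and Sam is a knight.
- Noah (knave) says "Either Sam or Tara is a knight, but not both" - this is FALSE (a lie) because Sam is a knight and Tara is a knight.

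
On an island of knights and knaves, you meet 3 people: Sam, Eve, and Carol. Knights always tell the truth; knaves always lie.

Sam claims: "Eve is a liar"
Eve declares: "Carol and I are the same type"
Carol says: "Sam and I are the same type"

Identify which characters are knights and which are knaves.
Sam is a knight.
Eve is a knave.
Carol is a knight.

Verification:
- Sam (knight) says "Eve is a liar" - this is TRUE because Eve is a knave.
- Eve (knave) says "Carol and I are the same type" - this is FALSE (a lie) because Eve is a knave and Carol is a knight.
- Carol (knight) says "Sam and I are the same type" - this is TRUE because Carol is a knight and Sam is a knight.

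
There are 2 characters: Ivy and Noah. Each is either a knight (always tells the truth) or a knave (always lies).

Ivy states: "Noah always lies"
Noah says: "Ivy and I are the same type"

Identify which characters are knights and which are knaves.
Ivy is a knight.
Noah is a knave.

Verification:
- Ivy (knight) says "Noah always lies" - this is TRUE because Noah is a knave.
- Noah (knave) says "Ivy and I are the same type" - this is FALSE (a lie) because Noah is a knave and Ivy is a knight.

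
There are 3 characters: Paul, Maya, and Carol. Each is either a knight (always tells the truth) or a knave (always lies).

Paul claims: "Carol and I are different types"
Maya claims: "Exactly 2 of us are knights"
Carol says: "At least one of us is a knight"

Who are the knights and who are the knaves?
Paul is a knave.
Maya is a knave.
Carol is a knave.

Verification:
- Paul (knave) says "Carol and I are different types" - this is FALSE (a lie) because Paul is a knave and Carol is a knave.
- Maya (knave) says "Exactly 2 of us are knights" - this is FALSE (a lie) because there are 0 knights.
- Carol (knave) says "At least one of us is a knight" - this is FALSE (a lie) because no one is a knight.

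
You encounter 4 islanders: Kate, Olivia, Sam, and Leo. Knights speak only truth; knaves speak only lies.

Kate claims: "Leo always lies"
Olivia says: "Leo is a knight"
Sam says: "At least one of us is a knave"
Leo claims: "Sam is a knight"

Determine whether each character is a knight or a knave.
Kate is a knave.
Olivia is a knight.
Sam is a knight.
Leo is a knight.

Verification:
- Kate (knave) says "Leo always lies" - this is FALSE (a lie) because Leo is a knight.
- Olivia (knight) says "Leo is a knight" - this is TRUE because Leo is a knight.
- Sam (knight) says "At least one of us is a knave" - this is TRUE because Kate is a knave.
- Leo (knight) says "Sam is a knight" - this is TRUE because Sam is a knight.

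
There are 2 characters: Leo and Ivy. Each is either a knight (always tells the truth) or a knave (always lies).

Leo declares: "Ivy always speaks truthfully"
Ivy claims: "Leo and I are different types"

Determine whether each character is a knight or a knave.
Leo is a knave.
Ivy is a knave.

Verification:
- Leo (knave) says "Ivy always speaks truthfully" - this is FALSE (a lie) because Ivy is a knave.
- Ivy (knave) says "Leo and I are different types" - this is FALSE (a lie) because Ivy is a knave and Leo is a knave.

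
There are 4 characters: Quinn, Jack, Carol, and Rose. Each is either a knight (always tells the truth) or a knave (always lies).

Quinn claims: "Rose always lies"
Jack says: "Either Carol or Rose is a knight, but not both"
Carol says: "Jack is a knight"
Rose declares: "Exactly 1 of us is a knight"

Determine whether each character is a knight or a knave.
Quinn is a knight.
Jack is a knight.
Carol is a knight.
Rose is a knave.

Verification:
- Quinn (knight) says "Rose always lies" - this is TRUE because Rose is a knave.
- Jack (knight) says "Either Carol or Rose is a knight, but not both" - this is TRUE because Carol is a knight and Rose is a knave.
- Carol (knight) says "Jack is a knight" - this is TRUE because Jack is a knight.
- Rose (knave) says "Exactly 1 of us is a knight" - this is FALSE (a lie) because there are 3 knights.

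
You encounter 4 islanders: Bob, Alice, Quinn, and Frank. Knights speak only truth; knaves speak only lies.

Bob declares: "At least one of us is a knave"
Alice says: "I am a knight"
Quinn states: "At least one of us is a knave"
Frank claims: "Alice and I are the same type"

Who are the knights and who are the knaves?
Bob is a knight.
Alice is a knight.
Quinn is a knight.
Frank is a knave.

Verification:
- Bob (knight) says "At least one of us is a knave" - this is TRUE because Frank is a knave.
- Alice (knight) says "I am a knight" - this is TRUE because Alice is a knight.
- Quinn (knight) says "At least one of us is a knave" - this is TRUE because Frank is a knave.
- Frank (knave) says "Alice and I are the same type" - this is FALSE (a lie) because Frank is a knave and Alice is a knight.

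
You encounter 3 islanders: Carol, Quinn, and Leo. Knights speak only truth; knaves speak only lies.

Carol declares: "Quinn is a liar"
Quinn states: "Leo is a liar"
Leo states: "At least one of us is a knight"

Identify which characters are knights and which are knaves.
Carol is a knight.
Quinn is a knave.
Leo is a knight.

Verification:
- Carol (knight) says "Quinn is a liar" - this is TRUE because Quinn is a knave.
- Quinn (knave) says "Leo is a liar" - this is FALSE (a lie) because Leo is a knight.
- Leo (knight) says "At least one of us is a knight" - this is TRUE because Carol and Leo are knights.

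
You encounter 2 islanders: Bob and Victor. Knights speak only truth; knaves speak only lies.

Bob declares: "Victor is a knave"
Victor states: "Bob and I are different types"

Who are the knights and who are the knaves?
Bob is a knave.
Victor is a knight.

Verification:
- Bob (knave) says "Victor is a knave" - this is FALSE (a lie) because Victor is a knight.
- Victor (knight) says "Bob and I are different types" - this is TRUE because Victor is a knight and Bob is a knave.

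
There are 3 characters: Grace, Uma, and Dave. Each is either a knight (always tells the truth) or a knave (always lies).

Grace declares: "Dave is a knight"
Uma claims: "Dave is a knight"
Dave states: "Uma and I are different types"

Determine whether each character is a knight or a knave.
Grace is a knave.
Uma is a knave.
Dave is a knave.

Verification:
- Grace (knave) says "Dave is a knight" - this is FALSE (a lie) because Dave is a knave.
- Uma (knave) says "Dave is a knight" - this is FALSE (a lie) because Dave is a knave.
- Dave (knave) says "Uma and I are different types" - this is FALSE (a lie) because Dave is a knave and Uma is a knave.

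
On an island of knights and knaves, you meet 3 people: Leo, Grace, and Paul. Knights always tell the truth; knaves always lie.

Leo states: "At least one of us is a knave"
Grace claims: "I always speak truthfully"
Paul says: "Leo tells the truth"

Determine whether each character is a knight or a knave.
Leo is a knight.
Grace is a knave.
Paul is a knight.

Verification:
- Leo (knight) says "At least one of us is a knave" - this is TRUE because Grace is a knave.
- Grace (knave) says "I always speak truthfully" - this is FALSE (a lie) because Grace is a knave.
- Paul (knight) says "Leo tells the truth" - this is TRUE because Leo is a knight.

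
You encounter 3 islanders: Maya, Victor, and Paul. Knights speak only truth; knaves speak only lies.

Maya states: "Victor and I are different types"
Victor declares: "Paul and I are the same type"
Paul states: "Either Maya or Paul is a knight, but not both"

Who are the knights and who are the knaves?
Maya is a knave.
Victor is a knave.
Paul is a knight.

Verification:
- Maya (knave) says "Victor and I are different types" - this is FALSE (a lie) because Maya is a knave and Victor is a knave.
- Victor (knave) says "Paul and I are the same type" - this is FALSE (a lie) because Victor is a knave and Paul is a knight.
- Paul (knight) says "Either Maya or Paul is a knight, but not both" - this is TRUE because Maya is a knave and Paul is a knight.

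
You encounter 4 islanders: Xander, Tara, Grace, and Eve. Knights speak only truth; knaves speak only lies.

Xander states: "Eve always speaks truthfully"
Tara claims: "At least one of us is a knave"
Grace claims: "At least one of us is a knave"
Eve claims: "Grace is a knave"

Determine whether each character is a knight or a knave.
Xander is a knave.
Tara is a knight.
Grace is a knight.
Eve is a knave.

Verification:
- Xander (knave) says "Eve always speaks truthfully" - this is FALSE (a lie) because Eve is a knave.
- Tara (knight) says "At least one of us is a knave" - this is TRUE because Xander and Eve are knaves.
- Grace (knight) says "At least one of us is a knave" - this is TRUE because Xander and Eve are knaves.
- Eve (knave) says "Grace is a knave" - this is FALSE (a lie) because Grace is a knight.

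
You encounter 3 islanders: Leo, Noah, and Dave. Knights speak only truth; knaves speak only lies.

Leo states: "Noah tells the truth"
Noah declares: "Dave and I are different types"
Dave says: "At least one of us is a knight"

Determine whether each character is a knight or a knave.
Leo is a knave.
Noah is a knave.
Dave is a knave.

Verification:
- Leo (knave) says "Noah tells the truth" - this is FALSE (a lie) because Noah is a knave.
- Noah (knave) says "Dave and I are different types" - this is FALSE (a lie) because Noah is a knave and Dave is a knave.
- Dave (knave) says "At least one of us is a knight" - this is FALSE (a lie) because no one is a knight.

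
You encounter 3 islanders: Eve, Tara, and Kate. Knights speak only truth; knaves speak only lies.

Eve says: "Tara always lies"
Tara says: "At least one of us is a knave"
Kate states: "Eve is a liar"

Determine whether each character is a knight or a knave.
Eve is a knave.
Tara is a knight.
Kate is a knight.

Verification:
- Eve (knave) says "Tara always lies" - this is FALSE (a lie) because Tara is a knight.
- Tara (knight) says "At least one of us is a knave" - this is TRUE because Eve is a knave.
- Kate (knight) says "Eve is a liar" - this is TRUE because Eve is a knave.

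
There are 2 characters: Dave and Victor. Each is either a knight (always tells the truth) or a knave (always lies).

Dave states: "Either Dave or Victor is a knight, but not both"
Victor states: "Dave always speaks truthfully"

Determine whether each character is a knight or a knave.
Dave is a knave.
Victor is a knave.

Verification:
- Dave (knave) says "Either Dave or Victor is a knight, but not both" - this is FALSE (a lie) because Dave is a knave and Victor is a knave.
- Victor (knave) says "Dave always speaks truthfully" - this is FALSE (a lie) because Dave is a knave.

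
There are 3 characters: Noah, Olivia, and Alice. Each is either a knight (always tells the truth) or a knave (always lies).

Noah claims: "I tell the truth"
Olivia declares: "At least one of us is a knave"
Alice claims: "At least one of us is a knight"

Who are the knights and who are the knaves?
Noah is a knave.
Olivia is a knight.
Alice is a knight.

Verification:
- Noah (knave) says "I tell the truth" - this is FALSE (a lie) because Noah is a knave.
- Olivia (knight) says "At least one of us is a knave" - this is TRUE because Noah is a knave.
- Alice (knight) says "At least one of us is a knight" - this is TRUE because Olivia and Alice are knights.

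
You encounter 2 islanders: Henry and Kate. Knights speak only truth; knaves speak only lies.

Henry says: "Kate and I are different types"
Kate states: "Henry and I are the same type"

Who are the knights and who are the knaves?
Henry is a knight.
Kate is a knave.

Verification:
- Henry (knight) says "Kate and I are different types" - this is TRUE because Henry is a knight and Kate is a knave.
- Kate (knave) says "Henry and I are the same type" - this is FALSE (a lie) because Kate is a knave and Henry is a knight.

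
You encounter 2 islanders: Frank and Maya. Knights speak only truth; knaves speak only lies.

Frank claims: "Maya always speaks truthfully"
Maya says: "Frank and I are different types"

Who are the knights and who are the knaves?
Frank is a knave.
Maya is a knave.

Verification:
- Frank (knave) says "Maya always speaks truthfully" - this is FALSE (a lie) because Maya is a knave.
- Maya (knave) says "Frank and I are different types" - this is FALSE (a lie) because Maya is a knave and Frank is a knave.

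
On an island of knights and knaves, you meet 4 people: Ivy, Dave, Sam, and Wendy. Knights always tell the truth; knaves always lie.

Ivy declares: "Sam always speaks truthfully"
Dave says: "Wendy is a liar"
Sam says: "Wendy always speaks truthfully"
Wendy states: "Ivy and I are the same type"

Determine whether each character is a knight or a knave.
Ivy is a knight.
Dave is a knave.
Sam is a knight.
Wendy is a knight.

Verification:
- Ivy (knight) says "Sam always speaks truthfully" - this is TRUE because Sam is a knight.
- Dave (knave) says "Wendy is a liar" - this is FALSE (a lie) because Wendy is a knight.
- Sam (knight) says "Wendy always speaks truthfully" - this is TRUE because Wendy is a knight.
- Wendy (knight) says "Ivy and I are the same type" - this is TRUE because Wendy is a knight and Ivy is a knight.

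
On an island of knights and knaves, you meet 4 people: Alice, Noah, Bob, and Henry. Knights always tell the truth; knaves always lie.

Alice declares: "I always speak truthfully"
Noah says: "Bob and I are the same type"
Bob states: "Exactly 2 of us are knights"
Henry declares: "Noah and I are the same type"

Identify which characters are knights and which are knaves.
Alice is a knave.
Noah is a knight.
Bob is a knight.
Henry is a knave.

Verification:
- Alice (knave) says "I always speak truthfully" - this is FALSE (a lie) because Alice is a knave.
- Noah (knight) says "Bob and I are the same type" - this is TRUE because Noah is a knight and Bob is a knight.
- Bob (knight) says "Exactly 2 of us are knights" - this is TRUE because there are 2 knights.
- Henry (knave) says "Noah and I are the same type" - this is FALSE (a lie) because Henry is a knave and Noah is a knight.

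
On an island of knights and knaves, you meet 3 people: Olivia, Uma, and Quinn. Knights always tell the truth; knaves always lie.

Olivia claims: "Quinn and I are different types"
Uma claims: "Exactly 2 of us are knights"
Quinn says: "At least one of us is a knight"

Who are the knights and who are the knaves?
Olivia is a knave.
Uma is a knave.
Quinn is a knave.

Verification:
- Olivia (knave) says "Quinn and I are different types" - this is FALSE (a lie) because Olivia is a knave and Quinn is a knave.
- Uma (knave) says "Exactly 2 of us are knights" - this is FALSE (a lie) because there are 0 knights.
- Quinn (knave) says "At least one of us is a knight" - this is FALSE (a lie) because no one is a knight.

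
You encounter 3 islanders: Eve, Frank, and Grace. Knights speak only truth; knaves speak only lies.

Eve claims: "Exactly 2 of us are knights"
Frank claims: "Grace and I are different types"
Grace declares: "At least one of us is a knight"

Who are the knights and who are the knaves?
Eve is a knave.
Frank is a knave.
Grace is a knave.

Verification:
- Eve (knave) says "Exactly 2 of us are knights" - this is FALSE (a lie) because there are 0 knights.
- Frank (knave) says "Grace and I are different types" - this is FALSE (a lie) because Frank is a knave and Grace is a knave.
- Grace (knave) says "At least one of us is a knight" - this is FALSE (a lie) because no one is a knight.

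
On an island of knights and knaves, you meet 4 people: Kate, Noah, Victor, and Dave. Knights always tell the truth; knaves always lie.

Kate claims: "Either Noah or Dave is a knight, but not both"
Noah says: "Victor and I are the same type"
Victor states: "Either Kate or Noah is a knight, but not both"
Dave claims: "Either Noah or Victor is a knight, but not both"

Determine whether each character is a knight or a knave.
Kate is a knight.
Noah is a knave.
Victor is a knight.
Dave is a knight.

Verification:
- Kate (knight) says "Either Noah or Dave is a knight, but not both" - this is TRUE because Noah is a knave and Dave is a knight.
- Noah (knave) says "Victor and I are the same type" - this is FALSE (a lie) because Noah is a knave and Victor is a knight.
- Victor (knight) says "Either Kate or Noah is a knight, but not both" - this is TRUE because Kate is a knight and Noah is a knave.
- Dave (knight) says "Either Noah or Victor is a knight, but not both" - this is TRUE because Noah is a knave and Victor is a knight.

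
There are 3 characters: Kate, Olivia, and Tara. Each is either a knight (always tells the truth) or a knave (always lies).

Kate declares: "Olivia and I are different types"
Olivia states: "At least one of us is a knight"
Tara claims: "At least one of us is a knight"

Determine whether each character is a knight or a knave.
Kate is a knave.
Olivia is a knave.
Tara is a knave.

Verification:
- Kate (knave) says "Olivia and I are different types" - this is FALSE (a lie) because Kate is a knave and Olivia is a knave.
- Olivia (knave) says "At least one of us is a knight" - this is FALSE (a lie) because no one is a knight.
- Tara (knave) says "At least one of us is a knight" - this is FALSE (a lie) because no one is a knight.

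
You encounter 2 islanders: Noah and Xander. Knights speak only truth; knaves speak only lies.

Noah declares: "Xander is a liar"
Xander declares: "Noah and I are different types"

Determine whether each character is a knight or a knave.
Noah is a knave.
Xander is a knight.

Verification:
- Noah (knave) says "Xander is a liar" - this is FALSE (a lie) because Xander is a knight.
- Xander (knight) says "Noah and I are different types" - this is TRUE because Xander is a knight and Noah is a knave.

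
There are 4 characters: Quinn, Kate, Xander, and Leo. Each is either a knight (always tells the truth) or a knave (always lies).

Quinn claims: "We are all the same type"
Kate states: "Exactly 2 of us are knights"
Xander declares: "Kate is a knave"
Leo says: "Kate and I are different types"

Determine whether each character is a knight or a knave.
Quinn is a knave.
Kate is a knave.
Xander is a knight.
Leo is a knave.

Verification:
- Quinn (knave) says "We are all the same type" - this is FALSE (a lie) because Xander is a knight and Quinn, Kate, and Leo are knaves.
- Kate (knave) says "Exactly 2 of us are knights" - this is FALSE (a lie) because there are 1 knights.
- Xander (knight) says "Kate is a knave" - this is TRUE because Kate is a knave.
- Leo (knave) says "Kate and I are different types" - this is FALSE (a lie) because Leo is a knave and Kate is a knave.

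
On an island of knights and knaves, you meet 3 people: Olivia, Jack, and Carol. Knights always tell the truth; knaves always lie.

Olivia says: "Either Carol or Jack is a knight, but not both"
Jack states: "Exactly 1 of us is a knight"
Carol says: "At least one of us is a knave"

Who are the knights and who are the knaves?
Olivia is a knight.
Jack is a knave.
Carol is a knight.

Verification:
- Olivia (knight) says "Either Carol or Jack is a knight, but not both" - this is TRUE because Carol is a knight and Jack is a knave.
- Jack (knave) says "Exactly 1 of us is a knight" - this is FALSE (a lie) because there are 2 knights.
- Carol (knight) says "At least one of us is a knave" - this is TRUE because Jack is a knave.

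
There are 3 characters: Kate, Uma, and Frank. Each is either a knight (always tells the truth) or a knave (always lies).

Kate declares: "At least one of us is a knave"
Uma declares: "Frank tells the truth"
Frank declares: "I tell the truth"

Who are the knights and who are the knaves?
Kate is a knight.
Uma is a knave.
Frank is a knave.

Verification:
- Kate (knight) says "At least one of us is a knave" - this is TRUE because Uma and Frank are knaves.
- Uma (knave) says "Frank tells the truth" - this is FALSE (a lie) because Frank is a knave.
- Frank (knave) says "I tell the truth" - this is FALSE (a lie) because Frank is a knave.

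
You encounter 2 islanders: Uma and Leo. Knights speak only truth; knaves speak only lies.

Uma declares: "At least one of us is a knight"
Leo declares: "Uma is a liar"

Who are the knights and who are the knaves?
Uma is a knight.
Leo is a knave.

Verification:
- Uma (knight) says "At least one of us is a knight" - this is TRUE because Uma is a knight.
- Leo (knave) says "Uma is a liar" - this is FALSE (a lie) because Uma is a knight.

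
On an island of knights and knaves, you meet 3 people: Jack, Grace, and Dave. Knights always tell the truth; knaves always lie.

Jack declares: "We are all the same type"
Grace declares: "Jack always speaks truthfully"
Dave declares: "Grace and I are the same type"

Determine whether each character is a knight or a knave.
Jack is a knight.
Grace is a knight.
Dave is a knight.

Verification:
- Jack (knight) says "We are all the same type" - this is TRUE because Jack, Grace, and Dave are knights.
- Grace (knight) says "Jack always speaks truthfully" - this is TRUE because Jack is a knight.
- Dave (knight) says "Grace and I are the same type" - this is TRUE because Dave is a knight and Grace is a knight.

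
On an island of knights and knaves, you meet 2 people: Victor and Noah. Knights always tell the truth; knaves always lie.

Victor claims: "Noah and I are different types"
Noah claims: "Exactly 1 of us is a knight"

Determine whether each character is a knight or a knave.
Victor is a knave.
Noah is a knave.

Verification:
- Victor (knave) says "Noah and I are different types" - this is FALSE (a lie) because Victor is a knave and Noah is a knave.
- Noah (knave) says "Exactly 1 of us is a knight" - this is FALSE (a lie) because there are 0 knights.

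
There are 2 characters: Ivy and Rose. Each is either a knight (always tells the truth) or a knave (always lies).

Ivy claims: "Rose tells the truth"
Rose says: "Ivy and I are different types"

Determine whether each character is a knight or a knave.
Ivy is a knave.
Rose is a knave.

Verification:
- Ivy (knave) says "Rose tells the truth" - this is FALSE (a lie) because Rose is a knave.
- Rose (knave) says "Ivy and I are different types" - this is FALSE (a lie) because Rose is a knave and Ivy is a knave.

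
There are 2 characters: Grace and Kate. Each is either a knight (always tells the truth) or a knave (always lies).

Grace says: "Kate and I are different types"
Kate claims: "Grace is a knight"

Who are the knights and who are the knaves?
Grace is a knave.
Kate is a knave.

Verification:
- Grace (knave) says "Kate and I are different types" - this is FALSE (a lie) because Grace is a knave and Kate is a knave.
- Kate (knave) says "Grace is a knight" - this is FALSE (a lie) because Grace is a knave.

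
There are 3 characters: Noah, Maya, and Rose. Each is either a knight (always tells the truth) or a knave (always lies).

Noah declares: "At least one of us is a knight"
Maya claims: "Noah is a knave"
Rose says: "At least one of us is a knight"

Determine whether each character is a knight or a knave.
Noah is a knight.
Maya is a knave.
Rose is a knight.

Verification:
- Noah (knight) says "At least one of us is a knight" - this is TRUE because Noah and Rose are knights.
- Maya (knave) says "Noah is a knave" - this is FALSE (a lie) because Noah is a knight.
- Rose (knight) says "At least one of us is a knight" - this is TRUE because Noah and Rose are knights.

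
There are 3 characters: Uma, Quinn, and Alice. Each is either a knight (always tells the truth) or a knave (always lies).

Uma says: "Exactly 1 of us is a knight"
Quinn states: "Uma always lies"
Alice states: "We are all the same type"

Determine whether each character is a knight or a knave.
Uma is a knight.
Quinn is a knave.
Alice is a knave.

Verification:
- Uma (knight) says "Exactly 1 of us is a knight" - this is TRUE because there are 1 knights.
- Quinn (knave) says "Uma always lies" - this is FALSE (a lie) because Uma is a knight.
- Alice (knave) says "We are all the same type" - this is FALSE (a lie) because Uma is a knight and Quinn and Alice are knaves.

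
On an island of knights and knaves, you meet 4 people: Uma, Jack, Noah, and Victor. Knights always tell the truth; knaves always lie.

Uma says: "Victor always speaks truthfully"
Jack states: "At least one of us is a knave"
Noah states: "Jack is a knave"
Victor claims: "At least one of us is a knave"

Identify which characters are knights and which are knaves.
Uma is a knight.
Jack is a knight.
Noah is a knave.
Victor is a knight.

Verification:
- Uma (knight) says "Victor always speaks truthfully" - this is TRUE because Victor is a knight.
- Jack (knight) says "At least one of us is a knave" - this is TRUE because Noah is a knave.
- Noah (knave) says "Jack is a knave" - this is FALSE (a lie) because Jack is a knight.
- Victor (knight) says "At least one of us is a knave" - this is TRUE because Noah is a knave.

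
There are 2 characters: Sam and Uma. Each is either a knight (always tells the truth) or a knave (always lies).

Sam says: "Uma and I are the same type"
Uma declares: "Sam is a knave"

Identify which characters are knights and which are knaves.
Sam is a knave.
Uma is a knight.

Verification:
- Sam (knave) says "Uma and I are the same type" - this is FALSE (a lie) because Sam is a knave and Uma is a knight.
- Uma (knight) says "Sam is a knave" - this is TRUE because Sam is a knave.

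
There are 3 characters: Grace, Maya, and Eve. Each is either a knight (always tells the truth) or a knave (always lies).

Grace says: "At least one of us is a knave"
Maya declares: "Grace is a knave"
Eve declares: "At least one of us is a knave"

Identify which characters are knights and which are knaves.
Grace is a knight.
Maya is a knave.
Eve is a knight.

Verification:
- Grace (knight) says "At least one of us is a knave" - this is TRUE because Maya is a knave.
- Maya (knave) says "Grace is a knave" - this is FALSE (a lie) because Grace is a knight.
- Eve (knight) says "At least one of us is a knave" - this is TRUE because Maya is a knave.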